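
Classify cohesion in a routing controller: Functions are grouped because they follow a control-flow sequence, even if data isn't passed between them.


Reasoning: Grouped by order of execution within a routine, not by data flow
Type: Procedural cohesion

Procedural cohesion


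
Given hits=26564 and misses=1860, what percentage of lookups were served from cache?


Formula: hit rate = hits / (hits + misses) * 100
hit rate = 26564 / (26564 + 1860) * 100
hit rate = 26564 / 28424 * 100
hit rate = 93.46%

93.46%


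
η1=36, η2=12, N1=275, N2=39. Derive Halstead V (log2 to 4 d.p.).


Formula: V = N * log2(η), where N = N1 + N2 and η = η1 + η2
η = 36 + 12 = 48
N = 275 + 39 = 314
log2(48) ≈ 5.5850
V = 314 * 5.5850 = 1753.69

1753.69


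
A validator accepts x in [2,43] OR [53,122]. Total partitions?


Valid ranges: [2,43] and [53,122]
Class 1: x < 2 — invalid
Class 2: 2 ≤ x ≤ 43 — valid
Class 3: 43 < x < 53 — invalid (gap between ranges)
Class 4: 53 ≤ x ≤ 122 — valid
Class 5: x > 122 — invalid
Total equivalence classes: 5

5 equivalence classes


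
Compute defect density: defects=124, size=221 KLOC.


Defect density = defects / KLOC
Defect density = 124 / 221
Defect density = 0.561 defects/KLOC

0.561 defects/KLOC


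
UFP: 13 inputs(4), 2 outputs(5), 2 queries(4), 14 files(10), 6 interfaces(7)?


UFP = EI*4 + EO*5 + EQ*4 + ILF*10 + EIF*7
UFP = 13*4 + 2*5 + 2*4 + 14*10 + 6*7
UFP = 52 + 10 + 8 + 140 + 42
UFP = 252

252


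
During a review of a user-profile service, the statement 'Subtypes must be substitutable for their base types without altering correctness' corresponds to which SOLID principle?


This describes the Liskov Substitution Principle (LSP)

Liskov Substitution Principle (LSP)


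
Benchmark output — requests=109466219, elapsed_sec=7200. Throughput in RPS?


Formula: throughput = requests / seconds
throughput = 109466219 / 7200
throughput = 15203.64 requests/second

15203.64 requests/second


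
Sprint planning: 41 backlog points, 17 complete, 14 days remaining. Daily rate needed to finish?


Formula: Required rate = Remaining points / Days left
Remaining = 41 - 17 = 24 points
Required rate = 24 / 14 = 1.71 points/day

1.71 points/day


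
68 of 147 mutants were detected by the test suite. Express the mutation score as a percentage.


Mutation score = killed / total * 100
Mutation score = 68 / 147 * 100
Mutation score = 46.26%

46.26%


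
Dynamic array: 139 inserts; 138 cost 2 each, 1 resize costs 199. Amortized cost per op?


Formula: Amortized cost = Total cost / Operations
Total cost = (138 * 2) + (1 * 199)
Total cost = 276 + 199 = 475
Amortized = 475 / 139 = 3.4173

3.4173


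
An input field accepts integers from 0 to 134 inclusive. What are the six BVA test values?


Range: [0, 134]
Boundaries: just below min, min, min+1, max-1, max, just above max
Values: [-1, 0, 1, 133, 134, 135]

[-1, 0, 1, 133, 134, 135]


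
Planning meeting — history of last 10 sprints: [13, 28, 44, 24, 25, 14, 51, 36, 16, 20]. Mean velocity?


Formula: Avg velocity = Total points / Number of sprints
Points: [13, 28, 44, 24, 25, 14, 51, 36, 16, 20]
Sum = 13 + 28 + 44 + 24 + 25 + 14 + 51 + 36 + 16 + 20 = 271
Avg velocity = 271 / 10 = 27.1 points/sprint

27.1 points/sprint


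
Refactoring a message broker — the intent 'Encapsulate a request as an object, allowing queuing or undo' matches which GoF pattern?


This matches the Command pattern

Command


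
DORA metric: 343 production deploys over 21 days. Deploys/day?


Formula: deployments per day = releases / days
= 343 / 21
= 16.333 deploys/day
(equivalently, 114.33 deploys/week)

16.333 deploys/day


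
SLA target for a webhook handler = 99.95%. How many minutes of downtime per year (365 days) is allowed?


Formula: allowed downtime = period * (100 - SLA) / 100
Period (year (365 days)) = 525600 minutes
Unavailability fraction = (100 - 99.95) / 100
Allowed downtime = 525600 * (100 - 99.95) / 100
Allowed downtime = 262.8 minutes

262.8 minutes


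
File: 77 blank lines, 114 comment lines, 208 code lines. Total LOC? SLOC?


Total LOC = blank + comment + code
Total LOC = 77 + 114 + 208 = 399
SLOC (source only) = code = 208

Total LOC: 399, SLOC: 208


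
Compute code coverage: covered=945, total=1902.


Coverage = covered / total * 100
Coverage = 945 / 1902 * 100
Coverage = 49.68%

49.68%


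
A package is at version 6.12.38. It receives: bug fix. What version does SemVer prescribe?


Current: 6.12.38
Change category: 'bug fix' → patch bump
SemVer rule: patch bump → increment PATCH (MAJOR and MINOR unchanged)
New: 6.12.39

6.12.39


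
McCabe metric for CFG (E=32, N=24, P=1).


Formula: V(G) = E - N + 2P
V(G) = 32 - 24 + 2*1
V(G) = 8 + 2
V(G) = 10

10


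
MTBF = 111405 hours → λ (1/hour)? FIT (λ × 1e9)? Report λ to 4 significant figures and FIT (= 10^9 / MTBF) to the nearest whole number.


Formula: λ = 1 / MTBF; FIT = λ × 1e9 = 1e9 / MTBF
λ = 1 / 111405 ≈ 8.976e-06 failures/hour
FIT = 1e9 / 111405 ≈ 8976 failures per 1e9 hours (nearest whole number)

λ = 8.976e-06 /h, FIT = 8976


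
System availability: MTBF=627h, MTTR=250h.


Availability = MTBF / (MTBF + MTTR)
Availability = 627 / (627 + 250)
Availability = 627 / 877
Availability = 71.4937%

71.4937%


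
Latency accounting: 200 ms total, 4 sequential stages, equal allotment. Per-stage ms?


Formula: per_stage = total_budget / stages
per_stage = 200 / 4
per_stage = 50.0 ms

50.0 ms


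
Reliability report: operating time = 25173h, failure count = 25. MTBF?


Formula: MTBF = Total operating time / Number of failures
MTBF = 25173 / 25
MTBF = 1006.92 hours

1006.92 hours


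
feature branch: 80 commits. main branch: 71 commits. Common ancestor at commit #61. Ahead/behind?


Common ancestor: commit #61
feature commits after divergence: 80 - 61 = 19
main commits after divergence: 71 - 61 = 10
feature is 19 commits ahead of main
main is 10 commits ahead of feature

feature ahead: 19, main ahead: 10


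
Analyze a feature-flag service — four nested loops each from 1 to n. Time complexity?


Reasoning: four levels of nesting
Complexity: O(n^4)

O(n^4)


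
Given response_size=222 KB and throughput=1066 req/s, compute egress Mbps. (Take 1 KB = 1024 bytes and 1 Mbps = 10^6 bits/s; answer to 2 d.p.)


Formula: Mbps = payload_bytes * RPS * 8 / 1e6
Payload per request = 222 KB = 222 * 1024 = 227328 bytes
Total bytes/sec = 227328 * 1066 = 242331648
Total bits/sec = 242331648 * 8 = 1938653184
Mbps = 1938653184 / 1e6 = 1938.65

1938.65 Mbps


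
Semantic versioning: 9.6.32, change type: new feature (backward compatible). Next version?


Current: 9.6.32
Change category: 'new feature (backward compatible)' → minor bump
SemVer rule: minor bump → increment MINOR, reset PATCH to 0 (MAJOR unchanged)
New: 9.7.0

9.7.0


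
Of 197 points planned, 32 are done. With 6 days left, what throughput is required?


Formula: Required rate = Remaining points / Days left
Remaining = 197 - 32 = 165 points
Required rate = 165 / 6 = 27.5 points/day

27.5 points/day


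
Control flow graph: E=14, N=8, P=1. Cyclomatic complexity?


Formula: V(G) = E - N + 2P
V(G) = 14 - 8 + 2*1
V(G) = 6 + 2
V(G) = 8

8


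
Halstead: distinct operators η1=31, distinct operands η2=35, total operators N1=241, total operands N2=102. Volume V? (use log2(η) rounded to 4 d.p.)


Formula: V = N * log2(η), where N = N1 + N2 and η = η1 + η2
η = 31 + 35 = 66
N = 241 + 102 = 343
log2(66) ≈ 6.0444
V = 343 * 6.0444 = 2073.23

2073.23


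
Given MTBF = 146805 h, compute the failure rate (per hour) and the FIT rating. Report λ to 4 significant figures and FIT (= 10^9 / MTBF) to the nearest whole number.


Formula: λ = 1 / MTBF; FIT = λ × 1e9 = 1e9 / MTBF
λ = 1 / 146805 ≈ 6.812e-06 failures/hour
FIT = 1e9 / 146805 ≈ 6812 failures per 1e9 hours (nearest whole number)

λ = 6.812e-06 /h, FIT = 6812


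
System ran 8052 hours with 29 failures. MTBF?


Formula: MTBF = Total operating time / Number of failures
MTBF = 8052 / 29
MTBF = 277.66 hours

277.66 hours


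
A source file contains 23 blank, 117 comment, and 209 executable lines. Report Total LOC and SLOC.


Total LOC = blank + comment + code
Total LOC = 23 + 117 + 209 = 349
SLOC (source only) = code = 209

Total LOC: 349, SLOC: 209


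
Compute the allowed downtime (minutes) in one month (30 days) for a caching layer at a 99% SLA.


Formula: allowed downtime = period * (100 - SLA) / 100
Period (month (30 days)) = 43200 minutes
Unavailability fraction = (100 - 99.0) / 100
Allowed downtime = 43200 * (100 - 99.0) / 100
Allowed downtime = 432.0 minutes

432.0 minutes


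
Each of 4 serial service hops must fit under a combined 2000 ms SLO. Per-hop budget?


Formula: per_stage = total_budget / stages
per_stage = 2000 / 4
per_stage = 500.0 ms

500.0 ms


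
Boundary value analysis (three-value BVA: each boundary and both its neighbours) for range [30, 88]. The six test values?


Range: [30, 88]
Boundaries: just below min, min, min+1, max-1, max, just above max
Values: [29, 30, 31, 87, 88, 89]

[29, 30, 31, 87, 88, 89]


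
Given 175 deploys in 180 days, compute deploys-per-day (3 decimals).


Formula: deployments per day = releases / days
= 175 / 180
= 0.972 deploys/day
(equivalently, 6.81 deploys/week)

0.972 deploys/day


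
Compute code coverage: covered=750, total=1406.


Coverage = covered / total * 100
Coverage = 750 / 1406 * 100
Coverage = 53.34%

53.34%


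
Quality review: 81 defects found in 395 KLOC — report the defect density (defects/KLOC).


Defect density = defects / KLOC
Defect density = 81 / 395
Defect density = 0.205 defects/KLOC

0.205 defects/KLOC


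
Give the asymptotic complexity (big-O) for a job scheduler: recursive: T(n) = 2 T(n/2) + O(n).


Reasoning: master theorem case 2 (merge-sort recurrence)
Complexity: O(n log n)

O(n log n)


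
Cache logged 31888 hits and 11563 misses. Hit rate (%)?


Formula: hit rate = hits / (hits + misses) * 100
hit rate = 31888 / (31888 + 11563) * 100
hit rate = 31888 / 43451 * 100
hit rate = 73.39%

73.39%


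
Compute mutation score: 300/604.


Mutation score = killed / total * 100
Mutation score = 300 / 604 * 100
Mutation score = 49.67%

49.67%


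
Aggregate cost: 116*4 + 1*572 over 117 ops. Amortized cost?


Formula: Amortized cost = Total cost / Operations
Total cost = (116 * 4) + (1 * 572)
Total cost = 464 + 572 = 1036
Amortized = 1036 / 117 = 8.8547

8.8547


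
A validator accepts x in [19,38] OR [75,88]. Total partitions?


Valid ranges: [19,38] and [75,88]
Class 1: x < 19 — invalid
Class 2: 19 ≤ x ≤ 38 — valid
Class 3: 38 < x < 75 — invalid (gap between ranges)
Class 4: 75 ≤ x ≤ 88 — valid
Class 5: x > 88 — invalid
Total equivalence classes: 5

5 equivalence classes


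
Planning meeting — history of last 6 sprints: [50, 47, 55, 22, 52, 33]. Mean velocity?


Formula: Avg velocity = Total points / Number of sprints
Points: [50, 47, 55, 22, 52, 33]
Sum = 50 + 47 + 55 + 22 + 52 + 33 = 259
Avg velocity = 259 / 6 = 43.17 points/sprint

43.17 points/sprint


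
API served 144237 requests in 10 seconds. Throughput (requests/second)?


Formula: throughput = requests / seconds
throughput = 144237 / 10
throughput = 14423.7 requests/second

14423.7 requests/second


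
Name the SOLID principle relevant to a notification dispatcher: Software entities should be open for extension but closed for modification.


This describes the Open/Closed Principle (OCP)

Open/Closed Principle (OCP)


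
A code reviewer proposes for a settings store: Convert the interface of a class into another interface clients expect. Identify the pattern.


This matches the Adapter pattern

Adapter


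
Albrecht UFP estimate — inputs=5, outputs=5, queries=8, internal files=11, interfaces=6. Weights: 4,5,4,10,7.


UFP = EI*4 + EO*5 + EQ*4 + ILF*10 + EIF*7
UFP = 5*4 + 5*5 + 8*4 + 11*10 + 6*7
UFP = 20 + 25 + 32 + 110 + 42
UFP = 229

229


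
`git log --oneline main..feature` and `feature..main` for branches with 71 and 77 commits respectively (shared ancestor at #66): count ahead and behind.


Common ancestor: commit #66
feature commits after divergence: 71 - 66 = 5
main commits after divergence: 77 - 66 = 11
feature is 5 commits ahead of main
main is 11 commits ahead of feature

feature ahead: 5, main ahead: 11


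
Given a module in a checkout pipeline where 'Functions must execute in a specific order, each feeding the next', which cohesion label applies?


Reasoning: Output of one is input to next
Type: Sequential cohesion

Sequential cohesion


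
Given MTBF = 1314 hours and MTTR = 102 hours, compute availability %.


Availability = MTBF / (MTBF + MTTR)
Availability = 1314 / (1314 + 102)
Availability = 1314 / 1416
Availability = 92.7966%

92.7966%


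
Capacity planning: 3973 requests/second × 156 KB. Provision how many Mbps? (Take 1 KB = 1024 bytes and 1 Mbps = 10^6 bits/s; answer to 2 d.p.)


Formula: Mbps = payload_bytes * RPS * 8 / 1e6
Payload per request = 156 KB = 156 * 1024 = 159744 bytes
Total bytes/sec = 159744 * 3973 = 634662912
Total bits/sec = 634662912 * 8 = 5077303296
Mbps = 5077303296 / 1e6 = 5077.3

5077.3 Mbps


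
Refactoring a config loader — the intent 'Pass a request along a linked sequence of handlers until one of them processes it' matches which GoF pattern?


This matches the Chain of Responsibility pattern

Chain of Responsibility


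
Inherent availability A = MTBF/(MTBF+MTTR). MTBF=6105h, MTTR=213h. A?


Availability = MTBF / (MTBF + MTTR)
Availability = 6105 / (6105 + 213)
Availability = 6105 / 6318
Availability = 96.6287%

96.6287%


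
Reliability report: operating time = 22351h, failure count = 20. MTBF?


Formula: MTBF = Total operating time / Number of failures
MTBF = 22351 / 20
MTBF = 1117.55 hours

1117.55 hours


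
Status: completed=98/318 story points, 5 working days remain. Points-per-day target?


Formula: Required rate = Remaining points / Days left
Remaining = 318 - 98 = 220 points
Required rate = 220 / 5 = 44.0 points/day

44.0 points/day


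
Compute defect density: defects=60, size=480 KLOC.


Defect density = defects / KLOC
Defect density = 60 / 480
Defect density = 0.125 defects/KLOC

0.125 defects/KLOC


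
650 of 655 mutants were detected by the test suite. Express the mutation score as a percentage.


Mutation score = killed / total * 100
Mutation score = 650 / 655 * 100
Mutation score = 99.24%

99.24%


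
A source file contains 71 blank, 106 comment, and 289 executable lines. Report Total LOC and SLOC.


Total LOC = blank + comment + code
Total LOC = 71 + 106 + 289 = 466
SLOC (source only) = code = 289

Total LOC: 466, SLOC: 289


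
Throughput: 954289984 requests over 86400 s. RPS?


Formula: throughput = requests / seconds
throughput = 954289984 / 86400
throughput = 11045.02 requests/second

11045.02 requests/second


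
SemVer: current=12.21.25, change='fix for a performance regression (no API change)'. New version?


Current: 12.21.25
Change category: 'fix for a performance regression (no API change)' → patch bump
SemVer rule: patch bump → increment PATCH (MAJOR and MINOR unchanged)
New: 12.21.26

12.21.26


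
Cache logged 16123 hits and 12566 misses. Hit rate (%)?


Formula: hit rate = hits / (hits + misses) * 100
hit rate = 16123 / (16123 + 12566) * 100
hit rate = 16123 / 28689 * 100
hit rate = 56.2%

56.2%


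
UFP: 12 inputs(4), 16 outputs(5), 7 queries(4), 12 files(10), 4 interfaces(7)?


UFP = EI*4 + EO*5 + EQ*4 + ILF*10 + EIF*7
UFP = 12*4 + 16*5 + 7*4 + 12*10 + 4*7
UFP = 48 + 80 + 28 + 120 + 28
UFP = 304

304


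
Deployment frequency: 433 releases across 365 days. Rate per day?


Formula: deployments per day = releases / days
= 433 / 365
= 1.186 deploys/day
(equivalently, 8.3 deploys/week)

1.186 deploys/day


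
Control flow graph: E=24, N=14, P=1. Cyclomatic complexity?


Formula: V(G) = E - N + 2P
V(G) = 24 - 14 + 2*1
V(G) = 10 + 2
V(G) = 12

12


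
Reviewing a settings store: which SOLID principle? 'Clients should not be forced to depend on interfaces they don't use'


This describes the Interface Segregation Principle (ISP)

Interface Segregation Principle (ISP)


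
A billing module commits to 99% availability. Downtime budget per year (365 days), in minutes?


Formula: allowed downtime = period * (100 - SLA) / 100
Period (year (365 days)) = 525600 minutes
Unavailability fraction = (100 - 99.0) / 100
Allowed downtime = 525600 * (100 - 99.0) / 100
Allowed downtime = 5256.0 minutes

5256.0 minutes


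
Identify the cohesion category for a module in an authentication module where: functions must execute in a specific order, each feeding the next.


Reasoning: Output of one is input to next
Type: Sequential cohesion

Sequential cohesion


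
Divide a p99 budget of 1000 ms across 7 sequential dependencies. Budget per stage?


Formula: per_stage = total_budget / stages
per_stage = 1000 / 7
per_stage = 142.86 ms

142.86 ms


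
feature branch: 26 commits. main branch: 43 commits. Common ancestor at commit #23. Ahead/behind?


Common ancestor: commit #23
feature commits after divergence: 26 - 23 = 3
main commits after divergence: 43 - 23 = 20
feature is 3 commits ahead of main
main is 20 commits ahead of feature

feature ahead: 3, main ahead: 20


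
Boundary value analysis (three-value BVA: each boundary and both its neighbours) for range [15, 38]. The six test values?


Range: [15, 38]
Boundaries: just below min, min, min+1, max-1, max, just above max
Values: [14, 15, 16, 37, 38, 39]

[14, 15, 16, 37, 38, 39]


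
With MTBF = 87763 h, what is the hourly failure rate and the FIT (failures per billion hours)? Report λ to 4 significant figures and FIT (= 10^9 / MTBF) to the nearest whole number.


Formula: λ = 1 / MTBF; FIT = λ × 1e9 = 1e9 / MTBF
λ = 1 / 87763 ≈ 1.139e-05 failures/hour
FIT = 1e9 / 87763 ≈ 11394 failures per 1e9 hours (nearest whole number)

λ = 1.139e-05 /h, FIT = 11394


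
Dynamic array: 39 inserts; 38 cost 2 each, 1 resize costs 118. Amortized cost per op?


Formula: Amortized cost = Total cost / Operations
Total cost = (38 * 2) + (1 * 118)
Total cost = 76 + 118 = 194
Amortized = 194 / 39 = 4.9744

4.9744


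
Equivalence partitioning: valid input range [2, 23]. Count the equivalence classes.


Valid range: [2, 23]
Class 1: x < 2 — invalid
Class 2: 2 ≤ x ≤ 23 — valid
Class 3: x > 23 — invalid
Total equivalence classes: 3

3 equivalence classes


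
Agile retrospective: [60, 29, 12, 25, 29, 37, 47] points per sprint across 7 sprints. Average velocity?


Formula: Avg velocity = Total points / Number of sprints
Points: [60, 29, 12, 25, 29, 37, 47]
Sum = 60 + 29 + 12 + 25 + 29 + 37 + 47 = 239
Avg velocity = 239 / 7 = 34.14 points/sprint

34.14 points/sprint


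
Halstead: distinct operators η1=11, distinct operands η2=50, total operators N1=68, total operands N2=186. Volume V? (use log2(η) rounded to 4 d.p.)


Formula: V = N * log2(η), where N = N1 + N2 and η = η1 + η2
η = 11 + 50 = 61
N = 68 + 186 = 254
log2(61) ≈ 5.9307
V = 254 * 5.9307 = 1506.40

1506.40


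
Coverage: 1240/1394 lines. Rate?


Coverage = covered / total * 100
Coverage = 1240 / 1394 * 100
Coverage = 88.95%

88.95%


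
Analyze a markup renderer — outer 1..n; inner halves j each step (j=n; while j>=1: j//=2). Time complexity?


Reasoning: n times log n
Complexity: O(n log n)

O(n log n)


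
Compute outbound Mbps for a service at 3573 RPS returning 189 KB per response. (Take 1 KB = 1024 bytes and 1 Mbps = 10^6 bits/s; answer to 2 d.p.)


Formula: Mbps = payload_bytes * RPS * 8 / 1e6
Payload per request = 189 KB = 189 * 1024 = 193536 bytes
Total bytes/sec = 193536 * 3573 = 691504128
Total bits/sec = 691504128 * 8 = 5532033024
Mbps = 5532033024 / 1e6 = 5532.03

5532.03 Mbps


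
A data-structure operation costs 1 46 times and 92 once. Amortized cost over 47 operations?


Formula: Amortized cost = Total cost / Operations
Total cost = (46 * 1) + (1 * 92)
Total cost = 46 + 92 = 138
Amortized = 138 / 47 = 2.9362

2.9362


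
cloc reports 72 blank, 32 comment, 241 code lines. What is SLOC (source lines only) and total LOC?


Total LOC = blank + comment + code
Total LOC = 72 + 32 + 241 = 345
SLOC (source only) = code = 241

Total LOC: 345, SLOC: 241


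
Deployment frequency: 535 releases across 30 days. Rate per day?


Formula: deployments per day = releases / days
= 535 / 30
= 17.833 deploys/day
(equivalently, 124.83 deploys/week)

17.833 deploys/day


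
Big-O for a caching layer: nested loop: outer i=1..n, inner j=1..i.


Reasoning: triangle: n(n+1)/2 ~ n^2/2
Complexity: O(n^2)

O(n^2)


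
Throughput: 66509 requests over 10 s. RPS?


Formula: throughput = requests / seconds
throughput = 66509 / 10
throughput = 6650.9 requests/second

6650.9 requests/second


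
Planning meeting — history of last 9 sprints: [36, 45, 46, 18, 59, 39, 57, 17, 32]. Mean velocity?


Formula: Avg velocity = Total points / Number of sprints
Points: [36, 45, 46, 18, 59, 39, 57, 17, 32]
Sum = 36 + 45 + 46 + 18 + 59 + 39 + 57 + 17 + 32 = 349
Avg velocity = 349 / 9 = 38.78 points/sprint

38.78 points/sprint


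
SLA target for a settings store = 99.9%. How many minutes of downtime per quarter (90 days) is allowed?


Formula: allowed downtime = period * (100 - SLA) / 100
Period (quarter (90 days)) = 129600 minutes
Unavailability fraction = (100 - 99.9) / 100
Allowed downtime = 129600 * (100 - 99.9) / 100
Allowed downtime = 129.6 minutes

129.6 minutes


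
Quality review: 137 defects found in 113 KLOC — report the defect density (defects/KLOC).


Defect density = defects / KLOC
Defect density = 137 / 113
Defect density = 1.212 defects/KLOC

1.212 defects/KLOC


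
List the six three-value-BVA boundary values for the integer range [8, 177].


Range: [8, 177]
Boundaries: just below min, min, min+1, max-1, max, just above max
Values: [7, 8, 9, 176, 177, 178]

[7, 8, 9, 176, 177, 178]


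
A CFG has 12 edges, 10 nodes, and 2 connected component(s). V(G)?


Formula: V(G) = E - N + 2P
V(G) = 12 - 10 + 2*2
V(G) = 2 + 4
V(G) = 6

6


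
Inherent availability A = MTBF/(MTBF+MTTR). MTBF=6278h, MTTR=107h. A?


Availability = MTBF / (MTBF + MTTR)
Availability = 6278 / (6278 + 107)
Availability = 6278 / 6385
Availability = 98.3242%

98.3242%


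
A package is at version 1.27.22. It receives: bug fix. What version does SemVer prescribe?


Current: 1.27.22
Change category: 'bug fix' → patch bump
SemVer rule: patch bump → increment PATCH (MAJOR and MINOR unchanged)
New: 1.27.23

1.27.23


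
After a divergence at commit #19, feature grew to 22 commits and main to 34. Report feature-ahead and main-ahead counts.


Common ancestor: commit #19
feature commits after divergence: 22 - 19 = 3
main commits after divergence: 34 - 19 = 15
feature is 3 commits ahead of main
main is 15 commits ahead of feature

feature ahead: 3, main ahead: 15


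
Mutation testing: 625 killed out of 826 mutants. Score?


Mutation score = killed / total * 100
Mutation score = 625 / 826 * 100
Mutation score = 75.67%

75.67%


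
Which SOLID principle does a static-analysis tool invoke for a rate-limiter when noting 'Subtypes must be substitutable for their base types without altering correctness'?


This describes the Liskov Substitution Principle (LSP)

Liskov Substitution Principle (LSP)


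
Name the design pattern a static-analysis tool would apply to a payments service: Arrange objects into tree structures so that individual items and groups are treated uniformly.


This matches the Composite pattern

Composite


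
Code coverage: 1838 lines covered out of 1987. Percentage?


Coverage = covered / total * 100
Coverage = 1838 / 1987 * 100
Coverage = 92.5%

92.5%


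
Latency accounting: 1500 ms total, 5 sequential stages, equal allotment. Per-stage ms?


Formula: per_stage = total_budget / stages
per_stage = 1500 / 5
per_stage = 300.0 ms

300.0 ms


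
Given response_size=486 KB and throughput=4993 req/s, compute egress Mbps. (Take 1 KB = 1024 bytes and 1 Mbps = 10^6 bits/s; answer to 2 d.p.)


Formula: Mbps = payload_bytes * RPS * 8 / 1e6
Payload per request = 486 KB = 486 * 1024 = 497664 bytes
Total bytes/sec = 497664 * 4993 = 2484836352
Total bits/sec = 2484836352 * 8 = 19878690816
Mbps = 19878690816 / 1e6 = 19878.69

19878.69 Mbps


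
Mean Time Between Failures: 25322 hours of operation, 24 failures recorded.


Formula: MTBF = Total operating time / Number of failures
MTBF = 25322 / 24
MTBF = 1055.08 hours

1055.08 hours


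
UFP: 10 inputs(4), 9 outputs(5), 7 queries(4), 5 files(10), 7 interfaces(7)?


UFP = EI*4 + EO*5 + EQ*4 + ILF*10 + EIF*7
UFP = 10*4 + 9*5 + 7*4 + 5*10 + 7*7
UFP = 40 + 45 + 28 + 50 + 49
UFP = 212

212


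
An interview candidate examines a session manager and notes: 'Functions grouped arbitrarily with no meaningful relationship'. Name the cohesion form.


Reasoning: Worst: random grouping
Type: Coincidental cohesion

Coincidental cohesion


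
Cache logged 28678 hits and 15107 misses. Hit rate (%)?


Formula: hit rate = hits / (hits + misses) * 100
hit rate = 28678 / (28678 + 15107) * 100
hit rate = 28678 / 43785 * 100
hit rate = 65.5%

65.5%


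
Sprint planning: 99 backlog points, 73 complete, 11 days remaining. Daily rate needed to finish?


Formula: Required rate = Remaining points / Days left
Remaining = 99 - 73 = 26 points
Required rate = 26 / 11 = 2.36 points/day

2.36 points/day


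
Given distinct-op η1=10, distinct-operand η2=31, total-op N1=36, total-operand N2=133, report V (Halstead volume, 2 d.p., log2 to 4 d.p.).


Formula: V = N * log2(η), where N = N1 + N2 and η = η1 + η2
η = 10 + 31 = 41
N = 36 + 133 = 169
log2(41) ≈ 5.3576
V = 169 * 5.3576 = 905.43

905.43


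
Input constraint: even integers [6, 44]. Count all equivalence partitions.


Constraint: even integers in [6, 44]
Class 1: x < 6 — out-of-range invalid
Class 2: x in [6,44] but odd — wrong type invalid
Class 3: x in [6,44] and even — valid
Class 4: x > 44 — out-of-range invalid
Total equivalence classes: 4

4 equivalence classes


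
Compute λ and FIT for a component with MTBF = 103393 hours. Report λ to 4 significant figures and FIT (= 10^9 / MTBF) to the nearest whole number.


Formula: λ = 1 / MTBF; FIT = λ × 1e9 = 1e9 / MTBF
λ = 1 / 103393 ≈ 9.672e-06 failures/hour
FIT = 1e9 / 103393 ≈ 9672 failures per 1e9 hours (nearest whole number)

λ = 9.672e-06 /h, FIT = 9672


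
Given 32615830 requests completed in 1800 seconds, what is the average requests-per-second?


Formula: throughput = requests / seconds
throughput = 32615830 / 1800
throughput = 18119.91 requests/second

18119.91 requests/second


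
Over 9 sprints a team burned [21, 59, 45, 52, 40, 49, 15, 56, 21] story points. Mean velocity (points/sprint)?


Formula: Avg velocity = Total points / Number of sprints
Points: [21, 59, 45, 52, 40, 49, 15, 56, 21]
Sum = 21 + 59 + 45 + 52 + 40 + 49 + 15 + 56 + 21 = 358
Avg velocity = 358 / 9 = 39.78 points/sprint

39.78 points/sprint


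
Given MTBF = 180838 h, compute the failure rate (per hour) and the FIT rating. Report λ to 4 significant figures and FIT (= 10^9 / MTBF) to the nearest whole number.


Formula: λ = 1 / MTBF; FIT = λ × 1e9 = 1e9 / MTBF
λ = 1 / 180838 ≈ 5.530e-06 failures/hour
FIT = 1e9 / 180838 ≈ 5530 failures per 1e9 hours (nearest whole number)

λ = 5.530e-06 /h, FIT = 5530


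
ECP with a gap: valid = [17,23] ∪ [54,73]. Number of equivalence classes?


Valid ranges: [17,23] and [54,73]
Class 1: x < 17 — invalid
Class 2: 17 ≤ x ≤ 23 — valid
Class 3: 23 < x < 54 — invalid (gap between ranges)
Class 4: 54 ≤ x ≤ 73 — valid
Class 5: x > 73 — invalid
Total equivalence classes: 5

5 equivalence classes


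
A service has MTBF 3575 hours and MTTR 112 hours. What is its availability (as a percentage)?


Availability = MTBF / (MTBF + MTTR)
Availability = 3575 / (3575 + 112)
Availability = 3575 / 3687
Availability = 96.9623%

96.9623%


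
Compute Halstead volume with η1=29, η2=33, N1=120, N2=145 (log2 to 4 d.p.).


Formula: V = N * log2(η), where N = N1 + N2 and η = η1 + η2
η = 29 + 33 = 62
N = 120 + 145 = 265
log2(62) ≈ 5.9542
V = 265 * 5.9542 = 1577.86

1577.86


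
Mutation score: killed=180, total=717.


Mutation score = killed / total * 100
Mutation score = 180 / 717 * 100
Mutation score = 25.1%

25.1%


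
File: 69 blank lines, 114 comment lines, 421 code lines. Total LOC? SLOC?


Total LOC = blank + comment + code
Total LOC = 69 + 114 + 421 = 604
SLOC (source only) = code = 421

Total LOC: 604, SLOC: 421


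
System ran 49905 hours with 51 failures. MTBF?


Formula: MTBF = Total operating time / Number of failures
MTBF = 49905 / 51
MTBF = 978.53 hours

978.53 hours


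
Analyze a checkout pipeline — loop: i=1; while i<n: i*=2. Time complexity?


Reasoning: i doubles each step so iterations are log2(n)
Complexity: O(log n)

O(log n)


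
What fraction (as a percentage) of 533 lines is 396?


Coverage = covered / total * 100
Coverage = 396 / 533 * 100
Coverage = 74.3%

74.3%


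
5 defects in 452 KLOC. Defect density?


Defect density = defects / KLOC
Defect density = 5 / 452
Defect density = 0.011 defects/KLOC

0.011 defects/KLOC


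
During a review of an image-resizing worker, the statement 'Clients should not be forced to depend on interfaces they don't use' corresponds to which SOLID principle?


This describes the Interface Segregation Principle (ISP)

Interface Segregation Principle (ISP)


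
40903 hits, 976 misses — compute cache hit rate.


Formula: hit rate = hits / (hits + misses) * 100
hit rate = 40903 / (40903 + 976) * 100
hit rate = 40903 / 41879 * 100
hit rate = 97.67%

97.67%


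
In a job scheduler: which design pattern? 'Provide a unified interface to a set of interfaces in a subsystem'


This matches the Facade pattern

Facade


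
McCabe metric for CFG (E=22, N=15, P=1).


Formula: V(G) = E - N + 2P
V(G) = 22 - 15 + 2*1
V(G) = 7 + 2
V(G) = 9

9


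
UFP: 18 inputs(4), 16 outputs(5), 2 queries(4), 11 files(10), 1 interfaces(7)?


UFP = EI*4 + EO*5 + EQ*4 + ILF*10 + EIF*7
UFP = 18*4 + 16*5 + 2*4 + 11*10 + 1*7
UFP = 72 + 80 + 8 + 110 + 7
UFP = 277

277


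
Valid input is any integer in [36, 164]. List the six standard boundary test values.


Range: [36, 164]
Boundaries: just below min, min, min+1, max-1, max, just above max
Values: [35, 36, 37, 163, 164, 165]

[35, 36, 37, 163, 164, 165]


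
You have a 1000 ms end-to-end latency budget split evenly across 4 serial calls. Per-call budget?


Formula: per_stage = total_budget / stages
per_stage = 1000 / 4
per_stage = 250.0 ms

250.0 ms


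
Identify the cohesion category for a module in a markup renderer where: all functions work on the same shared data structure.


Reasoning: Functions share data
Type: Communicational cohesion

Communicational cohesion


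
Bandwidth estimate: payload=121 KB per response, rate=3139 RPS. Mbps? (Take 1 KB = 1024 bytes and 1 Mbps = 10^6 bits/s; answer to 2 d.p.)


Formula: Mbps = payload_bytes * RPS * 8 / 1e6
Payload per request = 121 KB = 121 * 1024 = 123904 bytes
Total bytes/sec = 123904 * 3139 = 388934656
Total bits/sec = 388934656 * 8 = 3111477248
Mbps = 3111477248 / 1e6 = 3111.48

3111.48 Mbps


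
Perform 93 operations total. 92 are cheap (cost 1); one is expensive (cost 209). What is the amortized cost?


Formula: Amortized cost = Total cost / Operations
Total cost = (92 * 1) + (1 * 209)
Total cost = 92 + 209 = 301
Amortized = 301 / 93 = 3.2366

3.2366


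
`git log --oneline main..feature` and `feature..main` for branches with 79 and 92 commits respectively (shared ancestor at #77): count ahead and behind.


Common ancestor: commit #77
feature commits after divergence: 79 - 77 = 2
main commits after divergence: 92 - 77 = 15
feature is 2 commits ahead of main
main is 15 commits ahead of feature

feature ahead: 2, main ahead: 15


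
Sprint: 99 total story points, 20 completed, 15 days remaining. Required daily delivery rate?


Formula: Required rate = Remaining points / Days left
Remaining = 99 - 20 = 79 points
Required rate = 79 / 15 = 5.27 points/day

5.27 points/day


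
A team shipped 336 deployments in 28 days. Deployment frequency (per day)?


Formula: deployments per day = releases / days
= 336 / 28
= 12.0 deploys/day
(equivalently, 84.0 deploys/week)

12.0 deploys/day


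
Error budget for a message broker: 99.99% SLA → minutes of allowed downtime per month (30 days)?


Formula: allowed downtime = period * (100 - SLA) / 100
Period (month (30 days)) = 43200 minutes
Unavailability fraction = (100 - 99.99) / 100
Allowed downtime = 43200 * (100 - 99.99) / 100
Allowed downtime = 4.32 minutes

4.32 minutes


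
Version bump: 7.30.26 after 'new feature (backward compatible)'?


Current: 7.30.26
Change category: 'new feature (backward compatible)' → minor bump
SemVer rule: minor bump → increment MINOR, reset PATCH to 0 (MAJOR unchanged)
New: 7.31.0

7.31.0


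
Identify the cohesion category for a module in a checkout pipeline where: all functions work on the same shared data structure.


Reasoning: Functions share data
Type: Communicational cohesion

Communicational cohesion


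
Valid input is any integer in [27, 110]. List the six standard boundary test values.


Range: [27, 110]
Boundaries: just below min, min, min+1, max-1, max, just above max
Values: [26, 27, 28, 109, 110, 111]

[26, 27, 28, 109, 110, 111]


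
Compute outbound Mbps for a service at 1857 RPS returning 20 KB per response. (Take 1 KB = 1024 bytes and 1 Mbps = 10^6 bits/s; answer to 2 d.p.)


Formula: Mbps = payload_bytes * RPS * 8 / 1e6
Payload per request = 20 KB = 20 * 1024 = 20480 bytes
Total bytes/sec = 20480 * 1857 = 38031360
Total bits/sec = 38031360 * 8 = 304250880
Mbps = 304250880 / 1e6 = 304.25

304.25 Mbps


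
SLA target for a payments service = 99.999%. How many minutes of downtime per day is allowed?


Formula: allowed downtime = period * (100 - SLA) / 100
Period (day) = 1440 minutes
Unavailability fraction = (100 - 99.999) / 100
Allowed downtime = 1440 * (100 - 99.999) / 100
Allowed downtime = 0.0144 minutes

0.0144 minutes


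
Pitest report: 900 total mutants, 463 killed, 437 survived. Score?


Mutation score = killed / total * 100
Mutation score = 463 / 900 * 100
Mutation score = 51.44%

51.44%


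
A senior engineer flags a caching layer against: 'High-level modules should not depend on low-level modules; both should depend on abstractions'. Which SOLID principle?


This describes the Dependency Inversion Principle (DIP)

Dependency Inversion Principle (DIP)


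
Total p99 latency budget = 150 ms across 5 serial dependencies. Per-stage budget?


Formula: per_stage = total_budget / stages
per_stage = 150 / 5
per_stage = 30.0 ms

30.0 ms


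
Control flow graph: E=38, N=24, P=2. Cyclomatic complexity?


Formula: V(G) = E - N + 2P
V(G) = 38 - 24 + 2*2
V(G) = 14 + 4
V(G) = 18

18


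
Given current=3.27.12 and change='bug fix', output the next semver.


Current: 3.27.12
Change category: 'bug fix' → patch bump
SemVer rule: patch bump → increment PATCH (MAJOR and MINOR unchanged)
New: 3.27.13

3.27.13


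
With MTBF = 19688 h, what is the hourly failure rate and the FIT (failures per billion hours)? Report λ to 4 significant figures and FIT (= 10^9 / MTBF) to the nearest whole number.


Formula: λ = 1 / MTBF; FIT = λ × 1e9 = 1e9 / MTBF
λ = 1 / 19688 ≈ 5.079e-05 failures/hour
FIT = 1e9 / 19688 ≈ 50792 failures per 1e9 hours (nearest whole number)

λ = 5.079e-05 /h, FIT = 50792


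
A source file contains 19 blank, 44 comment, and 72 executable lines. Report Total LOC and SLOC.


Total LOC = blank + comment + code
Total LOC = 19 + 44 + 72 = 135
SLOC (source only) = code = 72

Total LOC: 135, SLOC: 72


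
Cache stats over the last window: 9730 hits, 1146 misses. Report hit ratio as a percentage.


Formula: hit rate = hits / (hits + misses) * 100
hit rate = 9730 / (9730 + 1146) * 100
hit rate = 9730 / 10876 * 100
hit rate = 89.46%

89.46%


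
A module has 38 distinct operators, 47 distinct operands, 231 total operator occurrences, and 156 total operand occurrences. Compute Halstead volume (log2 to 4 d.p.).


Formula: V = N * log2(η), where N = N1 + N2 and η = η1 + η2
η = 38 + 47 = 85
N = 231 + 156 = 387
log2(85) ≈ 6.4094
V = 387 * 6.4094 = 2480.44

2480.44


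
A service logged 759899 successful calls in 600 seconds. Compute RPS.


Formula: throughput = requests / seconds
throughput = 759899 / 600
throughput = 1266.5 requests/second

1266.5 requests/second


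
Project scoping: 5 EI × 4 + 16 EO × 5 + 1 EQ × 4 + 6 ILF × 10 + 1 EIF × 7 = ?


UFP = EI*4 + EO*5 + EQ*4 + ILF*10 + EIF*7
UFP = 5*4 + 16*5 + 1*4 + 6*10 + 1*7
UFP = 20 + 80 + 4 + 60 + 7
UFP = 171

171


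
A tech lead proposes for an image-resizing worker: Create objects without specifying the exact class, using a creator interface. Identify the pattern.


This matches the Factory Method pattern

Factory Method


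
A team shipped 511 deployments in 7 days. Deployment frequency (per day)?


Formula: deployments per day = releases / days
= 511 / 7
= 73.0 deploys/day
(equivalently, 511.0 deploys/week)

73.0 deploys/day


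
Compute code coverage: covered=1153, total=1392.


Coverage = covered / total * 100
Coverage = 1153 / 1392 * 100
Coverage = 82.83%

82.83%


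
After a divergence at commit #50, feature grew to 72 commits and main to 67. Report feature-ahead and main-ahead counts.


Common ancestor: commit #50
feature commits after divergence: 72 - 50 = 22
main commits after divergence: 67 - 50 = 17
feature is 22 commits ahead of main
main is 17 commits ahead of feature

feature ahead: 22, main ahead: 17


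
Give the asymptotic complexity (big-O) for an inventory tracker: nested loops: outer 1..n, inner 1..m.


Reasoning: product of independent bounds
Complexity: O(n*m)

O(n*m)


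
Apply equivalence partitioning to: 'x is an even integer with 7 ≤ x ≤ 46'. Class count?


Constraint: even integers in [7, 46]
Class 1: x < 7 — out-of-range invalid
Class 2: x in [7,46] but odd — wrong type invalid
Class 3: x in [7,46] and even — valid
Class 4: x > 46 — out-of-range invalid
Total equivalence classes: 4

4 equivalence classes


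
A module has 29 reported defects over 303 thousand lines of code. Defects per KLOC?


Defect density = defects / KLOC
Defect density = 29 / 303
Defect density = 0.096 defects/KLOC

0.096 defects/KLOC


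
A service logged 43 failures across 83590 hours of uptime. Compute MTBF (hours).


Formula: MTBF = Total operating time / Number of failures
MTBF = 83590 / 43
MTBF = 1943.95 hours

1943.95 hours


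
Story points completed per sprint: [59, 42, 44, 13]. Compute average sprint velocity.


Formula: Avg velocity = Total points / Number of sprints
Points: [59, 42, 44, 13]
Sum = 59 + 42 + 44 + 13 = 158
Avg velocity = 158 / 4 = 39.5 points/sprint

39.5 points/sprint


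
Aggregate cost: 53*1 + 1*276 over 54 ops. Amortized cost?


Formula: Amortized cost = Total cost / Operations
Total cost = (53 * 1) + (1 * 276)
Total cost = 53 + 276 = 329
Amortized = 329 / 54 = 6.0926

6.0926


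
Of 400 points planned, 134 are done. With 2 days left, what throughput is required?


Formula: Required rate = Remaining points / Days left
Remaining = 400 - 134 = 266 points
Required rate = 266 / 2 = 133.0 points/day

133.0 points/day
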